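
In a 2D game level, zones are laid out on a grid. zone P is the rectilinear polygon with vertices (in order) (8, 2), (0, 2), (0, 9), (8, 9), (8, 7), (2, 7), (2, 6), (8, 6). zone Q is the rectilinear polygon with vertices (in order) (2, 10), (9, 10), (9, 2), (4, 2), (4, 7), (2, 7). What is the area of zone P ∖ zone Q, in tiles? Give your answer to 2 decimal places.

22.00

|zone P| = 50, |zone P∩zone Q| = 28.
|zone P ∖ zone Q| = |zone P| − |zone P∩zone Q| = 50 − 28 = 22.00.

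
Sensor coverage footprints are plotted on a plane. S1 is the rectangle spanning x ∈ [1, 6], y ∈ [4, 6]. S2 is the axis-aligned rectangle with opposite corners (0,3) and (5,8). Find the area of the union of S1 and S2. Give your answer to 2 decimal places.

27.00

By inclusion–exclusion:
Individual areas: |S1| = 10, |S2| = 25.
|S1∩S2|: x∈[1,5], y∈[4,6] → 4·2 = 8.
|S1 ∪ S2| = 35 − 8 = 27.00.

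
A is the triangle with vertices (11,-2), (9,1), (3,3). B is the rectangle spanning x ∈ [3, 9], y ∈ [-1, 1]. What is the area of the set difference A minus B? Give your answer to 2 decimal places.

|A| = 7, |A∩B| = 2.45.
|A ∖ B| = |A| − |A∩B| = 7 − 2.45 = 4.55.

4.55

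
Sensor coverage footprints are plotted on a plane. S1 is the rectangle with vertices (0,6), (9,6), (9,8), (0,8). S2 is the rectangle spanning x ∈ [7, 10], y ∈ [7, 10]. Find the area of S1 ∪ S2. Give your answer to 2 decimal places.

25.00

By inclusion–exclusion:
Individual areas: |S1| = 18, |S2| = 9.
|S1∩S2|: x∈[7,9], y∈[7,8] → 2·1 = 2.
|S1 ∪ S2| = 27 − 2 = 25.00.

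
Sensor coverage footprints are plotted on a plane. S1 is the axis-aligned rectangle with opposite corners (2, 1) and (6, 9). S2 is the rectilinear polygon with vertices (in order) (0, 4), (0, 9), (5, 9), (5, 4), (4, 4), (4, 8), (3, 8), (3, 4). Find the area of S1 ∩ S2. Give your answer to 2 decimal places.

11.00

The intersection is the polygon with vertices (5,9), (5,4), (4,4), (4,8), (3,8), (3,4), (2,4), (2,9).
By the shoelace formula its area is 11.00.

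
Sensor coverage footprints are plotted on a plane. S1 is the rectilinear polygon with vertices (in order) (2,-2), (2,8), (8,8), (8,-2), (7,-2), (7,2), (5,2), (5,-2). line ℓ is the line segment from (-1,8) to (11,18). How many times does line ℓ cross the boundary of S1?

The segment lies entirely outside S1 and never meets its boundary.

0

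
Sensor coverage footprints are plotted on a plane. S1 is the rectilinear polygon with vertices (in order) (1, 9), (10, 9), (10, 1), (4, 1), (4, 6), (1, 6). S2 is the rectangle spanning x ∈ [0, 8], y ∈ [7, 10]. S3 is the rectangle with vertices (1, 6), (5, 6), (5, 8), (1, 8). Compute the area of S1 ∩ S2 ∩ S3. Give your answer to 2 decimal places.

The intersection is the polygon with vertices (1,7), (1,8), (5,8), (5,7).
By the shoelace formula its area is 4.00.

4.00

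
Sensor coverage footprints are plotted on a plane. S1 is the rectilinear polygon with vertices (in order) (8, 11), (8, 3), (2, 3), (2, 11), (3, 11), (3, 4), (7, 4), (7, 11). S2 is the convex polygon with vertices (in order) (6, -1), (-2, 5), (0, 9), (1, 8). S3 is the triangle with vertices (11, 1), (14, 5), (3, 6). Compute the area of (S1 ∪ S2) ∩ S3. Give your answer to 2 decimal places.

|S1 ∪ S2| = 41.2.
|(S1 ∪ S2) ∩ S3| = 2.59.

2.59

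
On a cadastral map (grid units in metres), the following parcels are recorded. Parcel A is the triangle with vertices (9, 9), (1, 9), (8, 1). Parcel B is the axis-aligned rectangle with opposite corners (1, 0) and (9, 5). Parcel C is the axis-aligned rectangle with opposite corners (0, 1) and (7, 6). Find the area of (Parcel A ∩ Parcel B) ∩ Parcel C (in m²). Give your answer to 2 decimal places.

The region (Parcel A ∩ Parcel B) ∩ Parcel C is the polygon with vertices (4.5,5), (7,5), (7,2.143).
By the shoelace formula its area is 3.57.

3.57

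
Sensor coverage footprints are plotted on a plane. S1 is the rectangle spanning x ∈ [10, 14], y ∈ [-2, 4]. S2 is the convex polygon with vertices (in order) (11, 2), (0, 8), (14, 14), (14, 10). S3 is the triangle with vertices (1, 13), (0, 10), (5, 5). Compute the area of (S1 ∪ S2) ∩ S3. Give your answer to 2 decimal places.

The region (S1 ∪ S2) ∩ S3 is the polygon with vertices (4.4,5.6), (1.4,8.6), (2.882,9.235), (4.812,5.375).
By the shoelace formula its area is 3.76.

3.76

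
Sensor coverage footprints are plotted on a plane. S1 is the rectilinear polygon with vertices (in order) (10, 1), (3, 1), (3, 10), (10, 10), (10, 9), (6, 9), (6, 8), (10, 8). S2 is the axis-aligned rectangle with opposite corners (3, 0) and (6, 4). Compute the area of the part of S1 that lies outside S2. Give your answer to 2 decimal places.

50.00

|S1| = 59, |S1∩S2| = 9.
|S1 ∖ S2| = |S1| − |S1∩S2| = 59 − 9 = 50.00.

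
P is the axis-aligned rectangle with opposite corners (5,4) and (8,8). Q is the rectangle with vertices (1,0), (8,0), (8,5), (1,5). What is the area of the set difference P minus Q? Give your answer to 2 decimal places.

|P∩Q|: x∈[5,8], y∈[4,5] → 3·1 = 3.
|P| = 12.
|P ∖ Q| = |P| − |P∩Q| = 12 − 3 = 9.00.

9.00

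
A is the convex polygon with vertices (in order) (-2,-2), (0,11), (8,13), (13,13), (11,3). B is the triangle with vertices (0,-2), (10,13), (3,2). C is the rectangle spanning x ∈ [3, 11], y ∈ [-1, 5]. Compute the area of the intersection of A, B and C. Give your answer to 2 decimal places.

The intersection is the polygon with vertices (4.667,5), (4.909,5), (3,2), (3,2.5).
By the shoelace formula its area is 0.78.

0.78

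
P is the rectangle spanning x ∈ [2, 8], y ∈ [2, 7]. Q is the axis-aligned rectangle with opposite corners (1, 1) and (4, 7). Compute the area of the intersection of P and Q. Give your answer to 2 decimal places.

|P∩Q|: x∈[2,4], y∈[2,7] → 2·5 = 10.

10.00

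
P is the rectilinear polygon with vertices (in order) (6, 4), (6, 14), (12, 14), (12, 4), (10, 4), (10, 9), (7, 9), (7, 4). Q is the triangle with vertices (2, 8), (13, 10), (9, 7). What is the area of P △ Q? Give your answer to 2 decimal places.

|P| = 45, |Q| = 12.5, |P∩Q| = 4.3019.
|P △ Q| = |P| + |Q| − 2·|P∩Q| = 45 + 12.5 − 8.6039 = 48.90.

48.90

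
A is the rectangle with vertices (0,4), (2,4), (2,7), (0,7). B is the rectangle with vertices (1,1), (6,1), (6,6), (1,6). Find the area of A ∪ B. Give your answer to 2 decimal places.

By inclusion–exclusion:
Individual areas: |A| = 6, |B| = 25.
|A∩B|: x∈[1,2], y∈[4,6] → 1·2 = 2.
|A ∪ B| = 31 − 2 = 29.00.

29.00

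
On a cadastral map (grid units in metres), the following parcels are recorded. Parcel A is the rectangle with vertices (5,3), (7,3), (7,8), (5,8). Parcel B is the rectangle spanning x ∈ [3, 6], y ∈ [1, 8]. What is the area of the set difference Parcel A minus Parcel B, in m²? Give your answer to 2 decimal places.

5.00

|Parcel A∩Parcel B|: x∈[5,6], y∈[3,8] → 1·5 = 5.
|Parcel A| = 10.
|Parcel A ∖ Parcel B| = |Parcel A| − |Parcel A∩Parcel B| = 10 − 5 = 5.00.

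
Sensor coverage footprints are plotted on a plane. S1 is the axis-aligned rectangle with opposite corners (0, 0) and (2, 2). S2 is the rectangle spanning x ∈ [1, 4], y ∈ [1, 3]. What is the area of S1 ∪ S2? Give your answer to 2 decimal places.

9.00

By inclusion–exclusion:
Individual areas: |S1| = 4, |S2| = 6.
|S1∩S2|: x∈[1,2], y∈[1,2] → 1·1 = 1.
|S1 ∪ S2| = 10 − 1 = 9.00.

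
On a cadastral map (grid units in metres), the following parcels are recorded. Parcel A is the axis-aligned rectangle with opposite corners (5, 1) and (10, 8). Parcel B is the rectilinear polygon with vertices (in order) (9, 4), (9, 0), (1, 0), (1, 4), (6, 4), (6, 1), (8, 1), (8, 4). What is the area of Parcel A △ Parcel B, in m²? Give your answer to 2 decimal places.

49.00

|Parcel A| = 35, |Parcel B| = 26, |Parcel A∩Parcel B| = 6.
|Parcel A △ Parcel B| = |Parcel A| + |Parcel B| − 2·|Parcel A∩Parcel B| = 35 + 26 − 12 = 49.00.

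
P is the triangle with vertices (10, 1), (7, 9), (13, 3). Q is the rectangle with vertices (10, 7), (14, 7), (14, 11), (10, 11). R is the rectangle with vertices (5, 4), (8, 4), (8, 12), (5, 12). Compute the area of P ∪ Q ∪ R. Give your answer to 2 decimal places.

54.17

By inclusion–exclusion:
Individual areas: |P| = 15, |Q| = 16, |R| = 24.
|P∩Q| = 0.
|P∩R| = 0.8333.
|Q∩R| = 0 (no overlap).
|P∩Q∩R| = 0.
|P ∪ Q ∪ R| = 55 − 0.8333 + 0 = 54.17.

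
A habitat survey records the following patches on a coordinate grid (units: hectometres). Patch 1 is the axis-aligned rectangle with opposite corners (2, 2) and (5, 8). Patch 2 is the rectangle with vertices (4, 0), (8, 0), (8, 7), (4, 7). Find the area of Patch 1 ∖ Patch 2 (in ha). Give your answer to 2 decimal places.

|Patch 1∩Patch 2|: x∈[4,5], y∈[2,7] → 1·5 = 5.
|Patch 1| = 18.
|Patch 1 ∖ Patch 2| = |Patch 1| − |Patch 1∩Patch 2| = 18 − 5 = 13.00.

13.00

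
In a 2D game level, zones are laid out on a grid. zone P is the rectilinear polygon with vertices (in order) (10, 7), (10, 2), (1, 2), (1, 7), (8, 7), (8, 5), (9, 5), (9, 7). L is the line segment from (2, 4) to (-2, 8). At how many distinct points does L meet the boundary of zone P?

The segment meets the boundary at (1,5).

1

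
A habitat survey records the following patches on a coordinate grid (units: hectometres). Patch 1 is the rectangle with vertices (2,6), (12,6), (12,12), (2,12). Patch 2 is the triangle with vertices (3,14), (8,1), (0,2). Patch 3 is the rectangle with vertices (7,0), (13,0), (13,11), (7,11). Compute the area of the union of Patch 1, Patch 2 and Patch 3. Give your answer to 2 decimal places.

By inclusion–exclusion:
Individual areas: |Patch 1| = 60, |Patch 2| = 49.5, |Patch 3| = 66.
|Patch 1∩Patch 2| = 17.0385.
|Patch 1∩Patch 3|: x∈[7,12], y∈[6,11] → 5·5 = 25.
|Patch 2∩Patch 3| = 1.2375.
|Patch 1∩Patch 2∩Patch 3| = 0.
|Patch 1 ∪ Patch 2 ∪ Patch 3| = 175.5 − 43.276 + 0 = 132.22.

132.22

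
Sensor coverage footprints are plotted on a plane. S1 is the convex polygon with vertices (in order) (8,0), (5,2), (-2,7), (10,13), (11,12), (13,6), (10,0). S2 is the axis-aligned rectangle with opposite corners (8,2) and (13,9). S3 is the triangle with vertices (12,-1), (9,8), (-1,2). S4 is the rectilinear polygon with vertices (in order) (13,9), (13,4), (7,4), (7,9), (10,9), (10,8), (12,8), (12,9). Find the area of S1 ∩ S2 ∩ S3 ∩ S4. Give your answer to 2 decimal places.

6.37

The intersection is the polygon with vertices (8,7.4), (9,8), (10.333,4), (8,4).
By the shoelace formula its area is 6.37.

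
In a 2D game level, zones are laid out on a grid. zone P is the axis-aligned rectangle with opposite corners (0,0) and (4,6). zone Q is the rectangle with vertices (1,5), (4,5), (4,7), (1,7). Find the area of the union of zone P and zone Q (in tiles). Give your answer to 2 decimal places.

27.00

By inclusion–exclusion:
Individual areas: |zone P| = 24, |zone Q| = 6.
|zone P∩zone Q|: x∈[1,4], y∈[5,6] → 3·1 = 3.
|zone P ∪ zone Q| = 30 − 3 = 27.00.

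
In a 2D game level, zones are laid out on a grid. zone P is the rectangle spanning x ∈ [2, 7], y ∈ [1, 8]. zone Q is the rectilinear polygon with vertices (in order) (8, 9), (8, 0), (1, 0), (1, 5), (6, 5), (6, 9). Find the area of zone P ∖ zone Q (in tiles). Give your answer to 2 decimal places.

12.00

|zone P| = 35, |zone P∩zone Q| = 23.
|zone P ∖ zone Q| = |zone P| − |zone P∩zone Q| = 35 − 23 = 12.00.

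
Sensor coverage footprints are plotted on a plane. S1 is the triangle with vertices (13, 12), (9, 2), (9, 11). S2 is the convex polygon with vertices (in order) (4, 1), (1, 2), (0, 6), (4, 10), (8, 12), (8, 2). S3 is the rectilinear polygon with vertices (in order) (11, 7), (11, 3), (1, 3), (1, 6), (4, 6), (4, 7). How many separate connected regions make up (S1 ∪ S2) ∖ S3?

3

(S1 ∪ S2) ∖ S3 splits into 3 disjoint pieces (area 13, area 0.2, area 36.5).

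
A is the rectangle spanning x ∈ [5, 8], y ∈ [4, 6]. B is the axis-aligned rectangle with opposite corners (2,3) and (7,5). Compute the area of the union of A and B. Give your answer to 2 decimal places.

14.00

By inclusion–exclusion:
Individual areas: |A| = 6, |B| = 10.
|A∩B|: x∈[5,7], y∈[4,5] → 2·1 = 2.
|A ∪ B| = 16 − 2 = 14.00.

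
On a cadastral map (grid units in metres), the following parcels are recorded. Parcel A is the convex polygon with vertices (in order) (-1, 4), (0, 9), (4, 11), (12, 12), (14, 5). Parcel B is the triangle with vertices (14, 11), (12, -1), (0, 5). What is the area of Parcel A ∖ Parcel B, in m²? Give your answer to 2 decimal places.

45.96

|Parcel A| = 88, |Parcel A∩Parcel B| = 42.0439.
|Parcel A ∖ Parcel B| = |Parcel A| − |Parcel A∩Parcel B| = 88 − 42.0439 = 45.96.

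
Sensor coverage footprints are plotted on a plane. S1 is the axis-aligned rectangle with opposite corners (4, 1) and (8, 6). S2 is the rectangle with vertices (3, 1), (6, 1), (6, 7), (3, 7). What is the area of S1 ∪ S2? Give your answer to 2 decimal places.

By inclusion–exclusion:
Individual areas: |S1| = 20, |S2| = 18.
|S1∩S2|: x∈[4,6], y∈[1,6] → 2·5 = 10.
|S1 ∪ S2| = 38 − 10 = 28.00.

28.00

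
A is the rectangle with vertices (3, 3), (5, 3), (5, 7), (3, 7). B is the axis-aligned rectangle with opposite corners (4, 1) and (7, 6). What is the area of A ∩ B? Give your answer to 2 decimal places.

3.00

|A∩B|: x∈[4,5], y∈[3,6] → 1·3 = 3.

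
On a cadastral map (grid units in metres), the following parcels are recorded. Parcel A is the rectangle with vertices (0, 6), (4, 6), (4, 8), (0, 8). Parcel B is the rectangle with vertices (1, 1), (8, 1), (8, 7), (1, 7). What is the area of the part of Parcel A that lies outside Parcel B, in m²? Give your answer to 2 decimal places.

|Parcel A∩Parcel B|: x∈[1,4], y∈[6,7] → 3·1 = 3.
|Parcel A| = 8.
|Parcel A ∖ Parcel B| = |Parcel A| − |Parcel A∩Parcel B| = 8 − 3 = 5.00.

5.00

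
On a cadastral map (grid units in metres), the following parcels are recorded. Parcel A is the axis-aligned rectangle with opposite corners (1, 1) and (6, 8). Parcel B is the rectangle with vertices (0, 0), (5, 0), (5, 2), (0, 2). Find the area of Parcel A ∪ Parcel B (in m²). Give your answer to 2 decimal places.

By inclusion–exclusion:
Individual areas: |Parcel A| = 35, |Parcel B| = 10.
|Parcel A∩Parcel B|: x∈[1,5], y∈[1,2] → 4·1 = 4.
|Parcel A ∪ Parcel B| = 45 − 4 = 41.00.

41.00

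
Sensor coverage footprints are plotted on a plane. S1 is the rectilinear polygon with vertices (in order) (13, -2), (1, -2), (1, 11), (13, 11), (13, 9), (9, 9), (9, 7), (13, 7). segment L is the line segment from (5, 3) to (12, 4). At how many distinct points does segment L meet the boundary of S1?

0

The segment lies entirely inside S1 and never meets its boundary.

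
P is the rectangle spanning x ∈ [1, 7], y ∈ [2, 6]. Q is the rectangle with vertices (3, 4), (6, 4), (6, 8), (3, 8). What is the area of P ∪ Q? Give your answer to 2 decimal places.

30.00

By inclusion–exclusion:
Individual areas: |P| = 24, |Q| = 12.
|P∩Q|: x∈[3,6], y∈[4,6] → 3·2 = 6.
|P ∪ Q| = 36 − 6 = 30.00.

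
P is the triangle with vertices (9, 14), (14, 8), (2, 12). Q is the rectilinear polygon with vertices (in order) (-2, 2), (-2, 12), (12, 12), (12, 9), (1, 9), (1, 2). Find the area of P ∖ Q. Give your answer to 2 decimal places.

10.57

|P| = 26, |P∩Q| = 15.4333.
|P ∖ Q| = |P| − |P∩Q| = 26 − 15.4333 = 10.57.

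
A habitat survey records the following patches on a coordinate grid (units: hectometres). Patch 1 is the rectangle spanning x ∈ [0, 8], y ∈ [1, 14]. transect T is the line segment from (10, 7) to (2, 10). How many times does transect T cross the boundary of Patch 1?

The segment meets the boundary at (8,7.75).

1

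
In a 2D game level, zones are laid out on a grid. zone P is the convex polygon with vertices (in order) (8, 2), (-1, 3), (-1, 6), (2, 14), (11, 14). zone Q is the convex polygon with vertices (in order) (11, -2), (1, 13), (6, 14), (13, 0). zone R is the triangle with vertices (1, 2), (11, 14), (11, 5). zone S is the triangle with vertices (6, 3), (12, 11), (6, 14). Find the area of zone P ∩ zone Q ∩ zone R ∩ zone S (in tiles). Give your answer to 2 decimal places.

The intersection is the polygon with vertices (6,5.5), (6,8), (7.875,10.25), (9.3,7.4), (6.882,4.176).
By the shoelace formula its area is 11.42.

11.42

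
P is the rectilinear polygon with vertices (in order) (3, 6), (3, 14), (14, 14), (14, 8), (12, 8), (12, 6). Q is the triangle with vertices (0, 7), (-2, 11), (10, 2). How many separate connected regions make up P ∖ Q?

P ∖ Q is a single connected region.

1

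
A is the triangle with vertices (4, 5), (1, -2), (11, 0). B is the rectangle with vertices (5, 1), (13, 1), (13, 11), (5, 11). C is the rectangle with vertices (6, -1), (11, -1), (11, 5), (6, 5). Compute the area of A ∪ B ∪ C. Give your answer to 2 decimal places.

By inclusion–exclusion:
Individual areas: |A| = 32, |B| = 80, |C| = 30.
|A∩B| = 7.5571.
|A∩C| = 11.4286.
|B∩C|: x∈[6,11], y∈[1,5] → 5·4 = 20.
|A∩B∩C| = 4.6286.
|A ∪ B ∪ C| = 142 − 38.9857 + 4.6286 = 107.64.

107.64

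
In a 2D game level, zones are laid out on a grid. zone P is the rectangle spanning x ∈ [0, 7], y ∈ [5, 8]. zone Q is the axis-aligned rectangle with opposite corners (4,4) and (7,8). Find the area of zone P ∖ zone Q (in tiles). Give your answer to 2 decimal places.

12.00

|zone P∩zone Q|: x∈[4,7], y∈[5,8] → 3·3 = 9.
|zone P| = 21.
|zone P ∖ zone Q| = |zone P| − |zone P∩zone Q| = 21 − 9 = 12.00.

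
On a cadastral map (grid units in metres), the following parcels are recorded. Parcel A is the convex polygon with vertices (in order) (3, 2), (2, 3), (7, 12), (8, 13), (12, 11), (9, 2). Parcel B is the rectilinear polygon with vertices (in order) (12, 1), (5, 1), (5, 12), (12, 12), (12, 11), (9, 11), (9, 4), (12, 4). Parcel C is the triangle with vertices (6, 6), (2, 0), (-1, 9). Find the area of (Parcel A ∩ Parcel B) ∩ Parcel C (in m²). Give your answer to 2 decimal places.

The region (Parcel A ∩ Parcel B) ∩ Parcel C is the polygon with vertices (5,6.429), (6,6), (5,4.5).
By the shoelace formula its area is 0.96.

0.96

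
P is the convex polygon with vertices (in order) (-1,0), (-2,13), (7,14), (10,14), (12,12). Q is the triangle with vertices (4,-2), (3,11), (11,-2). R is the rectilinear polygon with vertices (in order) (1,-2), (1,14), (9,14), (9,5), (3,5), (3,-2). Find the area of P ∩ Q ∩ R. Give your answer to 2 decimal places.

8.17

The intersection is the polygon with vertices (3,11), (5.868,6.34), (4.417,5), (3.462,5).
By the shoelace formula its area is 8.17.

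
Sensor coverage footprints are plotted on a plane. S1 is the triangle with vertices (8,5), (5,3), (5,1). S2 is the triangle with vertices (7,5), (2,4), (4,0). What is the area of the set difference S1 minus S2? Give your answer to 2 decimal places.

|S1| = 3, |S1∩S2| = 0.8889.
|S1 ∖ S2| = |S1| − |S1∩S2| = 3 − 0.8889 = 2.11.

2.11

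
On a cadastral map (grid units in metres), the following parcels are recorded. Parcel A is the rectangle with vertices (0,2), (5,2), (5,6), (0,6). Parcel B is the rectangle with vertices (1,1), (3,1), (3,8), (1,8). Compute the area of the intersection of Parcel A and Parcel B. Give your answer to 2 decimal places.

8.00

|Parcel A∩Parcel B|: x∈[1,3], y∈[2,6] → 2·4 = 8.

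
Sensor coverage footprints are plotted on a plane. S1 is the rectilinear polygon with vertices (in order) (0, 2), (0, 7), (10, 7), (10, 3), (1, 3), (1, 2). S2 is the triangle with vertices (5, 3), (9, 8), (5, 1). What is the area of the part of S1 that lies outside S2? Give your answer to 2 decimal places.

38.26

|S1| = 41, |S1∩S2| = 2.7429.
|S1 ∖ S2| = |S1| − |S1∩S2| = 41 − 2.7429 = 38.26.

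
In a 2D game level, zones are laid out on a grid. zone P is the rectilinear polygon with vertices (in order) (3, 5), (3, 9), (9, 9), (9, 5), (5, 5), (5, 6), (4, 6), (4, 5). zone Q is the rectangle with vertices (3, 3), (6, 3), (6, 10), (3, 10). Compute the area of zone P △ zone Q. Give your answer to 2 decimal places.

|zone P| = 23, |zone Q| = 21, |zone P∩zone Q| = 11.
|zone P △ zone Q| = |zone P| + |zone Q| − 2·|zone P∩zone Q| = 23 + 21 − 22 = 22.00.

22.00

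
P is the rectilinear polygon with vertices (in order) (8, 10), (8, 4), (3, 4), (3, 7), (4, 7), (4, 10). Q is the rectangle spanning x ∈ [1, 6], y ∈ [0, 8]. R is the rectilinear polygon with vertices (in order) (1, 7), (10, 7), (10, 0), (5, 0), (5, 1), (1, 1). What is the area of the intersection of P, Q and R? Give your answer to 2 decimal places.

9.00

The intersection is the polygon with vertices (3,7), (4,7), (6,7), (6,4), (3,4).
By the shoelace formula its area is 9.00.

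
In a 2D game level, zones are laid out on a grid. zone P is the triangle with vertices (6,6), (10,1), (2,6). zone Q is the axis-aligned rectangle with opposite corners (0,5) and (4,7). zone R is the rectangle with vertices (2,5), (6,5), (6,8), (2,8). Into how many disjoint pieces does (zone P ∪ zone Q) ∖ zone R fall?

(zone P ∪ zone Q) ∖ zone R splits into 2 disjoint pieces (area 6.8, area 4).

2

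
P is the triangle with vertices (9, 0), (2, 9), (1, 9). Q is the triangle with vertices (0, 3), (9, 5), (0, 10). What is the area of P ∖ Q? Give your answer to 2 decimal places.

|P| = 4.5, |P∩Q| = 3.4916.
|P ∖ Q| = |P| − |P∩Q| = 4.5 − 3.4916 = 1.01.

1.01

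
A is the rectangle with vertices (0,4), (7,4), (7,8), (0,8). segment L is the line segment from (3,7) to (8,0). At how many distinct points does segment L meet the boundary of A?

1

The segment meets the boundary at (5.143,4).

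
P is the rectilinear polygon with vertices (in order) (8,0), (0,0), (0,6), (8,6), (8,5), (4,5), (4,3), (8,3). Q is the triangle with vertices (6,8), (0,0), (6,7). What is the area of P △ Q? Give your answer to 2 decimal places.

|P| = 40, |Q| = 3, |P∩Q| = 1.881.
|P △ Q| = |P| + |Q| − 2·|P∩Q| = 40 + 3 − 3.7619 = 39.24.

39.24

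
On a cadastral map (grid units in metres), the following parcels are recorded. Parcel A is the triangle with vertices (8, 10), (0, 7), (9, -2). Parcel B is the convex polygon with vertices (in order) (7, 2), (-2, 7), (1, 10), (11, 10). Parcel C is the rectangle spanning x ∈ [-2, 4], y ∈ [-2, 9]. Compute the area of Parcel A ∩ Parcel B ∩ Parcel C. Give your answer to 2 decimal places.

The intersection is the polygon with vertices (4,8.5), (4,3.667), (2.5,4.5), (0,7).
By the shoelace formula its area is 10.50.

10.50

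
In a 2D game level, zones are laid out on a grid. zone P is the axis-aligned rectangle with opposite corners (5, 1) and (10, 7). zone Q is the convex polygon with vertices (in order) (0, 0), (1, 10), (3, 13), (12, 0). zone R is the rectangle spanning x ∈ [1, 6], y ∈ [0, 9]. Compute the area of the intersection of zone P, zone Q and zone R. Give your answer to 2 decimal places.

6.00

The intersection is the polygon with vertices (5,1), (5,7), (6,7), (6,1).
By the shoelace formula its area is 6.00.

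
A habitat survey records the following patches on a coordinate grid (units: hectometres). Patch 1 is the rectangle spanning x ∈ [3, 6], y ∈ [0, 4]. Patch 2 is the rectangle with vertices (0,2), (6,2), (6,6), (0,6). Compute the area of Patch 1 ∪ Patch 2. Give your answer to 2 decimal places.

By inclusion–exclusion:
Individual areas: |Patch 1| = 12, |Patch 2| = 24.
|Patch 1∩Patch 2|: x∈[3,6], y∈[2,4] → 3·2 = 6.
|Patch 1 ∪ Patch 2| = 36 − 6 = 30.00.

30.00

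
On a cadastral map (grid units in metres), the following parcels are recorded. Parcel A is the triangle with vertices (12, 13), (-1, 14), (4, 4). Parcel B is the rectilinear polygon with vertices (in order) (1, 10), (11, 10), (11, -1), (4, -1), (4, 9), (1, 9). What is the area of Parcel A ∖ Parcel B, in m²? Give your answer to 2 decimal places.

|Parcel A| = 62.5, |Parcel A∩Parcel B| = 18.75.
|Parcel A ∖ Parcel B| = |Parcel A| − |Parcel A∩Parcel B| = 62.5 − 18.75 = 43.75.

43.75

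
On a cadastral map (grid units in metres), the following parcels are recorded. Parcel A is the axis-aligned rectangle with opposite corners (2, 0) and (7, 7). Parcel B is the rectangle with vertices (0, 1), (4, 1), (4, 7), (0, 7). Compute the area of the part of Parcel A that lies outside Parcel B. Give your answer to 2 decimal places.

23.00

|Parcel A∩Parcel B|: x∈[2,4], y∈[1,7] → 2·6 = 12.
|Parcel A| = 35.
|Parcel A ∖ Parcel B| = |Parcel A| − |Parcel A∩Parcel B| = 35 − 12 = 23.00.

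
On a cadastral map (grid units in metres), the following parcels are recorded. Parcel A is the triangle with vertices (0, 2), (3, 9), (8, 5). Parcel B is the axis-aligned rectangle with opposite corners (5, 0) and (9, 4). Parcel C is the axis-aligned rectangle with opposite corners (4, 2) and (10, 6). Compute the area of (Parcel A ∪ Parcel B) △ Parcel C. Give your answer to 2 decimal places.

|Parcel A ∪ Parcel B| = 39.4792.
|(Parcel A ∪ Parcel B) ∩ Parcel C| = 14.3542.
|(Parcel A ∪ Parcel B) △ Parcel C| = 39.4792 + 24 − 28.7083 = 34.77.

34.77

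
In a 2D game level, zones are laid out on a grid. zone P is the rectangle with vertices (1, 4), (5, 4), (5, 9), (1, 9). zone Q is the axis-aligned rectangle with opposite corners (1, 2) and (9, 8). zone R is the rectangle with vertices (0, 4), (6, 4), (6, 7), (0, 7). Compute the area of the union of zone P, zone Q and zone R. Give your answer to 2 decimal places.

55.00

By inclusion–exclusion:
Individual areas: |zone P| = 20, |zone Q| = 48, |zone R| = 18.
|zone P∩zone Q|: x∈[1,5], y∈[4,8] → 4·4 = 16.
|zone P∩zone R|: x∈[1,5], y∈[4,7] → 4·3 = 12.
|zone Q∩zone R|: x∈[1,6], y∈[4,7] → 5·3 = 15.
|zone P∩zone Q∩zone R| = 12.
|zone P ∪ zone Q ∪ zone R| = 86 − 43 + 12 = 55.00.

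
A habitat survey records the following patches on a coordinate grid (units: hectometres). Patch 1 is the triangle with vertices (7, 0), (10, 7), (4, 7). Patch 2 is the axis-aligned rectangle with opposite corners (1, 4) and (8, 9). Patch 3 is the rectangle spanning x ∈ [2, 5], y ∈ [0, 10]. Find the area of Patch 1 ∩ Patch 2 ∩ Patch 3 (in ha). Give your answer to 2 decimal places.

The intersection is the polygon with vertices (5,7), (5,4.667), (4,7).
By the shoelace formula its area is 1.17.

1.17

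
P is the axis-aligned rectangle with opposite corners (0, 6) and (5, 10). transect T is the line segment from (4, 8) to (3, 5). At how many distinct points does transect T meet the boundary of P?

1

The segment meets the boundary at (3.333,6).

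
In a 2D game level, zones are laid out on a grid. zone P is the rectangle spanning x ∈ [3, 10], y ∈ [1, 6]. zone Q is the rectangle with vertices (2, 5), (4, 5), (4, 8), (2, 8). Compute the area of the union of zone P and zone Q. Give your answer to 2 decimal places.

By inclusion–exclusion:
Individual areas: |zone P| = 35, |zone Q| = 6.
|zone P∩zone Q|: x∈[3,4], y∈[5,6] → 1·1 = 1.
|zone P ∪ zone Q| = 41 − 1 = 40.00.

40.00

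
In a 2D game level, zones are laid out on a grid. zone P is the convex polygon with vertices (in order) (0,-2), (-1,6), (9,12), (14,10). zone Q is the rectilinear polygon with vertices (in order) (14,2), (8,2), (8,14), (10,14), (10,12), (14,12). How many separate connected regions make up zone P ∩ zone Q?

zone P ∩ zone Q is a single connected region.

1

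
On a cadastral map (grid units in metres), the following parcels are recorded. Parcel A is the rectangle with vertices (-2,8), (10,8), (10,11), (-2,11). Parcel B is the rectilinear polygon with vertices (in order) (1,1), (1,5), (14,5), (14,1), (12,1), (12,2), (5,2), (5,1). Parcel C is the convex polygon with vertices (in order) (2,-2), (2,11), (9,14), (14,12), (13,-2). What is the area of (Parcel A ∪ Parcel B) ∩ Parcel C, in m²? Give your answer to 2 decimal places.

62.43

|Parcel A ∪ Parcel B| = 81.
|(Parcel A ∪ Parcel B) ∩ Parcel C| = 62.43.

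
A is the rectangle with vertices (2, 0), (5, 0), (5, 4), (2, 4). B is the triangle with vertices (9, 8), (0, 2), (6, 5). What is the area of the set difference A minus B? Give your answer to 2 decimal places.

|A| = 12, |A∩B| = 0.6667.
|A ∖ B| = |A| − |A∩B| = 12 − 0.6667 = 11.33.

11.33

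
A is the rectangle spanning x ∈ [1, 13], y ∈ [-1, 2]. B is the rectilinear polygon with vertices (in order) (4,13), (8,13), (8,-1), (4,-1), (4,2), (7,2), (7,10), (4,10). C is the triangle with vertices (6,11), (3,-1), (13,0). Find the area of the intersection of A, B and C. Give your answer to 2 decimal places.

10.80

The intersection is the polygon with vertices (8,-0.5), (4,-0.9), (4,2), (7,2), (8,2).
By the shoelace formula its area is 10.80.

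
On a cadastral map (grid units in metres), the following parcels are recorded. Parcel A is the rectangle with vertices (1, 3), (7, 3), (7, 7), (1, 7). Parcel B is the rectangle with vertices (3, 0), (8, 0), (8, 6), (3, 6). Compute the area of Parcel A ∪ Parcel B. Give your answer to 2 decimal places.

42.00

By inclusion–exclusion:
Individual areas: |Parcel A| = 24, |Parcel B| = 30.
|Parcel A∩Parcel B|: x∈[3,7], y∈[3,6] → 4·3 = 12.
|Parcel A ∪ Parcel B| = 54 − 12 = 42.00.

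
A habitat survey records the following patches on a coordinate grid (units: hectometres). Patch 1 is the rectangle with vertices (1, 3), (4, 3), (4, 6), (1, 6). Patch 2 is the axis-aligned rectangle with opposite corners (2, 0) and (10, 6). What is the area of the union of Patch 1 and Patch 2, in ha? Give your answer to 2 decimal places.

51.00

By inclusion–exclusion:
Individual areas: |Patch 1| = 9, |Patch 2| = 48.
|Patch 1∩Patch 2|: x∈[2,4], y∈[3,6] → 2·3 = 6.
|Patch 1 ∪ Patch 2| = 57 − 6 = 51.00.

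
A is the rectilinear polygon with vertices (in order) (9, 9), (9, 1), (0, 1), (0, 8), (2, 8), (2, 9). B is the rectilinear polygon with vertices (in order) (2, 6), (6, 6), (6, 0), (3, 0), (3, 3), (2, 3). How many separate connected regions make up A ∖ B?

1

A ∖ B is a single connected region.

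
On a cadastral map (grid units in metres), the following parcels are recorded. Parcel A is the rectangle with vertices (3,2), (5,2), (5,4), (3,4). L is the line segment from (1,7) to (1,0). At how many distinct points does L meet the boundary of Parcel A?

The segment lies entirely outside Parcel A and never meets its boundary.

0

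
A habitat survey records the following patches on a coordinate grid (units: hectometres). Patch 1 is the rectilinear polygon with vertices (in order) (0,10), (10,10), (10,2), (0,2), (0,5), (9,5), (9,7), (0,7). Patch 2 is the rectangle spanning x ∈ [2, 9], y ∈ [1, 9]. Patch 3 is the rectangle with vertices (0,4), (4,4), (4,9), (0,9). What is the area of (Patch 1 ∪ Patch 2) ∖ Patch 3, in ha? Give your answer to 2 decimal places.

67.00

|Patch 1 ∪ Patch 2| = 83.
|(Patch 1 ∪ Patch 2) ∩ Patch 3| = 16.
|(Patch 1 ∪ Patch 2) ∖ Patch 3| = 83 − 16 = 67.00.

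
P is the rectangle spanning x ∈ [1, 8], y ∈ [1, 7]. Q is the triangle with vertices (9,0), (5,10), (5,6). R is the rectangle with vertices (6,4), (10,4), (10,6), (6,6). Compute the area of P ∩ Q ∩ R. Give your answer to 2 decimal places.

1.92

The intersection is the polygon with vertices (6,4.5), (6,6), (6.6,6), (7.4,4), (6.333,4).
By the shoelace formula its area is 1.92.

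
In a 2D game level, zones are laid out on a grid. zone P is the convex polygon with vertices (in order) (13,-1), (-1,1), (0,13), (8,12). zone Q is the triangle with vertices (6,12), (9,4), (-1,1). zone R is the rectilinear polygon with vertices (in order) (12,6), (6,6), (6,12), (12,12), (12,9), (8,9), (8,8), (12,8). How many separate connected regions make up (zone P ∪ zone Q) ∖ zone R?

(zone P ∪ zone Q) ∖ zone R splits into 2 disjoint pieces (area 115.5769, area 1.3462).

2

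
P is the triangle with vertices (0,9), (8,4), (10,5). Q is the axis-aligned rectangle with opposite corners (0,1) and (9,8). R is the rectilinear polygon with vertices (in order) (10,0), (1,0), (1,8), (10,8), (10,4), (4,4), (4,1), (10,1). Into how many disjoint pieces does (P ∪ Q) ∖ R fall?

(P ∪ Q) ∖ R splits into 3 disjoint pieces (area 0.45, area 15, area 7).

3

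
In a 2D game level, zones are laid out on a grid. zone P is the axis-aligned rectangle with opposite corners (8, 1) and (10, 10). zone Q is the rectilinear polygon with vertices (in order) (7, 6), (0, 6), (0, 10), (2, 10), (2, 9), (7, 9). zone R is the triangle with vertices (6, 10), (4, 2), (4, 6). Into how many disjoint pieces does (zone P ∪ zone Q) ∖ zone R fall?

(zone P ∪ zone Q) ∖ zone R splits into 3 disjoint pieces (area 18, area 4.875, area 16.25).

3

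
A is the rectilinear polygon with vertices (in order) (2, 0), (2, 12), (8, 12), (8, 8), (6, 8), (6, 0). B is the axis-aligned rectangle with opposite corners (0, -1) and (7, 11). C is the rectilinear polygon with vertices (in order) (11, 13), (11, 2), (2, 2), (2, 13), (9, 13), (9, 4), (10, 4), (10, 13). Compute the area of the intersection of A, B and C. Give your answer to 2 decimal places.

39.00

The intersection is the polygon with vertices (7,11), (7,8), (6,8), (6,2), (2,2), (2,11).
By the shoelace formula its area is 39.00.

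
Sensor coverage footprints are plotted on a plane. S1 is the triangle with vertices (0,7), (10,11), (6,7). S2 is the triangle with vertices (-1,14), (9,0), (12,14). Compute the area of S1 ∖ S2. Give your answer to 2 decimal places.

2.49

|S1| = 12, |S1∩S2| = 9.5111.
|S1 ∖ S2| = |S1| − |S1∩S2| = 12 − 9.5111 = 2.49.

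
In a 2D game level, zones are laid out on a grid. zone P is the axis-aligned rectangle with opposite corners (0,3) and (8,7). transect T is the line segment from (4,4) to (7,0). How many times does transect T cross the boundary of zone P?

1

The segment meets the boundary at (4.75,3).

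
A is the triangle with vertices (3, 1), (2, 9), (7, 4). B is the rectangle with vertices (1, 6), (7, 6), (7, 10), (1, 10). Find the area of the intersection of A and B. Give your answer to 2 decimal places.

The intersection is the polygon with vertices (2,9), (5,6), (2.375,6).
By the shoelace formula its area is 3.94.

3.94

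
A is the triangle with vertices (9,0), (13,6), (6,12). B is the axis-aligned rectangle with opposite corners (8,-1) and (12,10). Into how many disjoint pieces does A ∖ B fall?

A ∖ B splits into 2 disjoint pieces (area 1.1786, area 6.3333).

2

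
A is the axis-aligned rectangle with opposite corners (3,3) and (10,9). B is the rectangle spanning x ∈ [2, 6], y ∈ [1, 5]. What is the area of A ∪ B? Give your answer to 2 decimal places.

52.00

By inclusion–exclusion:
Individual areas: |A| = 42, |B| = 16.
|A∩B|: x∈[3,6], y∈[3,5] → 3·2 = 6.
|A ∪ B| = 58 − 6 = 52.00.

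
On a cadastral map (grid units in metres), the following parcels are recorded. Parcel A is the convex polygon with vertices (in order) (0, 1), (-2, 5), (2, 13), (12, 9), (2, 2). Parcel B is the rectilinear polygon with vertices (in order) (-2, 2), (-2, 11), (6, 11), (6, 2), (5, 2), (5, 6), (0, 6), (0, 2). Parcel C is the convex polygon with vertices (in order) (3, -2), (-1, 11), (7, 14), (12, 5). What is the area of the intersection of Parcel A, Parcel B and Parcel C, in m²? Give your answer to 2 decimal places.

30.23

The intersection is the polygon with vertices (1,11), (6,11), (6,4.8), (5,4.1), (5,6), (0.538,6), (-0.238,8.524).
By the shoelace formula its area is 30.23.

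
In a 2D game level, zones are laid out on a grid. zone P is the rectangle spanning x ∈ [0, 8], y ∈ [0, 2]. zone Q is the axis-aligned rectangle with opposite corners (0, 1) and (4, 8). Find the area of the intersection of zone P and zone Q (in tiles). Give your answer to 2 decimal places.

4.00

|zone P∩zone Q|: x∈[0,4], y∈[1,2] → 4·1 = 4.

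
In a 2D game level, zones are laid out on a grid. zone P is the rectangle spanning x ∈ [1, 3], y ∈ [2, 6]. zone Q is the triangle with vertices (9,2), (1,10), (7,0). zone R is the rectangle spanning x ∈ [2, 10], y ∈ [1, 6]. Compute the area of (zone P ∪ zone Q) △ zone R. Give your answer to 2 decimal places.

32.00

|zone P ∪ zone Q| = 24.
|(zone P ∪ zone Q) ∩ zone R| = 16.
|(zone P ∪ zone Q) △ zone R| = 24 + 40 − 32 = 32.00.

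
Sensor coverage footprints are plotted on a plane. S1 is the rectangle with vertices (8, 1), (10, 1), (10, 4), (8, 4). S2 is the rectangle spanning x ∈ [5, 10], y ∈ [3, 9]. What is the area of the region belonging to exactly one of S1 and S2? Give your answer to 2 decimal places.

32.00

|S1∩S2|: x∈[8,10], y∈[3,4] → 2·1 = 2.
|S1 △ S2| = |S1| + |S2| − 2·|S1∩S2| = 6 + 30 − 4 = 32.00.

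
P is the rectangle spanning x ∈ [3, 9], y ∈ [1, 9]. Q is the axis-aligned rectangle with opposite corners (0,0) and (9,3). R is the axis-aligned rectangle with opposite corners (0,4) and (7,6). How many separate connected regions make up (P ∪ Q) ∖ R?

(P ∪ Q) ∖ R is a single connected region.

1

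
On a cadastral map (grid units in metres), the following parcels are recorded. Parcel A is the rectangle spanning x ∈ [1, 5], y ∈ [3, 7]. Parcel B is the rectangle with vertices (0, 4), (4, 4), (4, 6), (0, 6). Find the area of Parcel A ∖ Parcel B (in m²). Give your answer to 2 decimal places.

10.00

|Parcel A∩Parcel B|: x∈[1,4], y∈[4,6] → 3·2 = 6.
|Parcel A| = 16.
|Parcel A ∖ Parcel B| = |Parcel A| − |Parcel A∩Parcel B| = 16 − 6 = 10.00.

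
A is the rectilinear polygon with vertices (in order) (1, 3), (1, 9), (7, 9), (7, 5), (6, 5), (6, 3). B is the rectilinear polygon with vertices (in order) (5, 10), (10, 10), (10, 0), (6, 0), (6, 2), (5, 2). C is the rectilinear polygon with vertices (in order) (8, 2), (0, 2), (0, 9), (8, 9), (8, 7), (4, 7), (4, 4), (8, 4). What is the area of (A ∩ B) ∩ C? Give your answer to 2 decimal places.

|A ∩ B| = 10.
|(A ∩ B) ∩ C| = 5.00.

5.00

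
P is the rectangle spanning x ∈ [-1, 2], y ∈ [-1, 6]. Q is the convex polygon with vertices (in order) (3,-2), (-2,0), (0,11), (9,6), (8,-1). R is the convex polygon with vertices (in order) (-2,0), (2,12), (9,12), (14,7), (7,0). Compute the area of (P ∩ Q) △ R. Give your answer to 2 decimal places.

118.53

|P ∩ Q| = 20.5273.
|(P ∩ Q) ∩ R| = 16.5.
|(P ∩ Q) △ R| = 20.5273 + 131 − 33 = 118.53.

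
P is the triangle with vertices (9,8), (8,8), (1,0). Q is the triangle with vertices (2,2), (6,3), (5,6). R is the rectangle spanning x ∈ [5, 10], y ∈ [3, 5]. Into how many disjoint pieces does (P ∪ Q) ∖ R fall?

(P ∪ Q) ∖ R splits into 2 disjoint pieces (area 2.4375, area 5.4933).

2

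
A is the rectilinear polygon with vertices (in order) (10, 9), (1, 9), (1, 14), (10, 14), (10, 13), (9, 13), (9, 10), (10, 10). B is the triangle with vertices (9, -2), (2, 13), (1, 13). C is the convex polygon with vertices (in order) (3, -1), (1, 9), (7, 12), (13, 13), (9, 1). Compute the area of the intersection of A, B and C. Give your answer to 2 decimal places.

The intersection is the polygon with vertices (2.684,9.842), (3.324,10.162), (3.867,9), (3.133,9).
By the shoelace formula its area is 0.77.

0.77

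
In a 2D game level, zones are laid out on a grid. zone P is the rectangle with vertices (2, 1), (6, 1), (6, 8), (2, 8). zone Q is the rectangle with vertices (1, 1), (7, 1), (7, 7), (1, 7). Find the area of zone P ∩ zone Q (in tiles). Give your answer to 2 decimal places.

24.00

|zone P∩zone Q|: x∈[2,6], y∈[1,7] → 4·6 = 24.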